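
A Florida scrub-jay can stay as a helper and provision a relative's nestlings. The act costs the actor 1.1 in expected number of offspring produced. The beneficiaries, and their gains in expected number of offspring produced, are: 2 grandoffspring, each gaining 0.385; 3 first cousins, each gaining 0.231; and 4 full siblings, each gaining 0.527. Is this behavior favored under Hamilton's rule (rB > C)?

Hamilton's rule: the trait is favored when the sum of r·B over every recipient exceeds the actor's cost C.
r to a grandoffspring = 1/4 (two parent–offspring links: r = (1/2)^2 = 1/4).
r to a first cousin = 0.125 (first cousins share one grandparent pair — two paths of length 4: r = 2·(1/2)^4 = 1/8).
r to a full sibling = 0.5 (full sibs share both parents — two paths of length 2: r = 2·(1/2)^2 = 1/2).
Summing one r·B term per recipient: 2·0.25·0.385 + 3·0.125·0.231 + 4·0.5·0.527 = 1.333125.
1.333125 > 1.1: the indirect benefit exceeds the cost.

Yes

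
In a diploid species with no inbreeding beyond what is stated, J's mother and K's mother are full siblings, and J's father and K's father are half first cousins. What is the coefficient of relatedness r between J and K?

Independent pedigree routes through distinct common ancestors add.
J and K are related in two ways: first cousins through their mothers (r = 1/8) and half second cousins through their fathers (r = 1/64).
r = 1/8 + 1/64 = 0.140625.

0.140625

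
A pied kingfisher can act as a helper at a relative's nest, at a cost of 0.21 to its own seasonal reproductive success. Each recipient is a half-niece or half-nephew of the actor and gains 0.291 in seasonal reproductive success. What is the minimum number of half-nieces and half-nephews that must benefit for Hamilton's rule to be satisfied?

r to a half-niece or half-nephew = 1/8 (half-aunt/uncle↔niece/nephew: one path of length 3: r = (1/2)^3 = 1/8).
Hamilton's rule: n·r·B > C  ⇒  n > C/(r·B) = 0.21/(0.125·0.291) = 5.773.
The smallest integer exceeding 5.773 is 6.

6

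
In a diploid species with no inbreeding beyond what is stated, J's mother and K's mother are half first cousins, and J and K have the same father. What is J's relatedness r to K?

0.265625

Wright's path rule: contributions from independent ancestry routes add.
J and K are related in two ways: half second cousins through their mothers (r = 1/64) and half-sibs through their shared father (r = 1/4).
r = 1/64 + 1/4 = 0.265625.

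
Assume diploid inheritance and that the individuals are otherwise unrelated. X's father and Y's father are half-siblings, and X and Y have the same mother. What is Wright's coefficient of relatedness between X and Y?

0.3125

Independent pedigree routes through distinct common ancestors add.
X and Y are related in two ways: half first cousins through their fathers (r = 1/16) and half-sibs through their shared mother (r = 1/4).
r = 1/16 + 1/4 = 0.3125.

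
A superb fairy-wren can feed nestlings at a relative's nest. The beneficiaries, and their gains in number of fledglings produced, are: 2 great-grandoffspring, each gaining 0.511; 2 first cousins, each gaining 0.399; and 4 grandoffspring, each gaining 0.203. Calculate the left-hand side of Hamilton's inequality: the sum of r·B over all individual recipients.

0.4305

r to a great-grandoffspring = 1/8 (three parent–offspring links: r = (1/2)^3 = 1/8).
r to a first cousin = 1/8 (first cousins share one grandparent pair — two paths of length 4: r = 2·(1/2)^4 = 1/8).
r to a grandoffspring = 1/4 (two parent–offspring links: r = (1/2)^2 = 1/4).
Summing one r·B term per recipient: 2·0.125·0.511 + 2·0.125·0.399 + 4·0.25·0.203 = 0.4305.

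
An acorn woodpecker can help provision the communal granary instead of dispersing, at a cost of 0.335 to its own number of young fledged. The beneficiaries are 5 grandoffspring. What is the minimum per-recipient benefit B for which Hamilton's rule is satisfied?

0.268

r to a grandoffspring = 0.25 (two parent–offspring links: r = (1/2)^2 = 1/4).
Hamilton's rule with n recipients of equal r: n·r·B > C, so B > C/(n·r) = 0.335/(5·0.25) = 0.268.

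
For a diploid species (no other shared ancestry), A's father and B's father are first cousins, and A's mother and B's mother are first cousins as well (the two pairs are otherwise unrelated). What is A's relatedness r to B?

Relatedness sums over independent paths through distinct common ancestors.
A and B are related in two ways: second cousins through their fathers (r = 1/32) and second cousins through their mothers (r = 1/32).
r = 1/32 + 1/32 = 0.0625.

0.0625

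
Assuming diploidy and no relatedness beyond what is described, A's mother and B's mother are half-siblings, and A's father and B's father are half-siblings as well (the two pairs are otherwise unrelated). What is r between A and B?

Wright's path rule: contributions from independent ancestry routes add.
A and B are related in two ways: half first cousins through their mothers (r = 1/16) and half first cousins through their fathers (r = 1/16).
r = 1/16 + 1/16 = 0.125.

0.125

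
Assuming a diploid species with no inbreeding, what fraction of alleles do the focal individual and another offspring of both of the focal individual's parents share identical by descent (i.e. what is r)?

0.5

Each parent–offspring link contributes a factor of 1/2, and independent paths through distinct common ancestors add.
Full sibs share both parents — two paths of length 2: r = 2·(1/2)^2 = 1/2.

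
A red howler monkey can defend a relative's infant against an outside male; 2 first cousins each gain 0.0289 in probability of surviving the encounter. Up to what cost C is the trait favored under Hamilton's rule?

0.007225

r to a first cousin = 0.125 (first cousins share one grandparent pair — two paths of length 4: r = 2·(1/2)^4 = 1/8).
Hamilton's rule: n·r·B > C, so the trait is favored while C < n·r·B = 2·0.125·0.0289 = 0.007225.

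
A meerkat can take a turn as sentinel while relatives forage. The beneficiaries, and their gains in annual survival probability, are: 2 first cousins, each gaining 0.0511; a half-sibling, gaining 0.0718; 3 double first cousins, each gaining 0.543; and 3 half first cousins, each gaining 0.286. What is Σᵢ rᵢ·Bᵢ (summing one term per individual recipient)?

0.4916

r to a first cousin = 1/8 (first cousins share one grandparent pair — two paths of length 4: r = 2·(1/2)^4 = 1/8).
r to a half-sibling = 0.25 (half-sibs share one parent — one path of length 2: r = (1/2)^2 = 1/4).
r to a double first cousin = 0.25 (double first cousins share both grandparent pairs — four paths of length 4: r = 4·(1/2)^4 = 1/4).
r to a half first cousin = 0.0625 (half first cousins share one grandparent — one path of length 4: r = (1/2)^4 = 1/16).
Summing one r·B term per recipient: 2·0.125·0.0511 + 1·0.25·0.0718 + 3·0.25·0.543 + 3·0.0625·0.286 = 0.4916.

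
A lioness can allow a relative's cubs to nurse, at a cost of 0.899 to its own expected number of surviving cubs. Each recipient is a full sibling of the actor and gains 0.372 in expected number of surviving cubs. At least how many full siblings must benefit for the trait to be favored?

r to a full sibling = 0.5 (full sibs share both parents — two paths of length 2: r = 2·(1/2)^2 = 1/2).
Hamilton's rule: n·r·B > C  ⇒  n > C/(r·B) = 0.899/(0.5·0.372) = 4.833.
The smallest integer exceeding 4.833 is 5.

5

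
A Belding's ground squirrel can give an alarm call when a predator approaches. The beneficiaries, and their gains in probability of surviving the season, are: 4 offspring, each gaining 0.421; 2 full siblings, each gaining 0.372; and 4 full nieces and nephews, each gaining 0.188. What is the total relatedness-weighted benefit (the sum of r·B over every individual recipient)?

1.402

r to an offspring = 1/2 (one parent–offspring link: r = (1/2)^1 = 1/2).
r to a full sibling = 0.5 (full sibs share both parents — two paths of length 2: r = 2·(1/2)^2 = 1/2).
r to a full niece or nephew = 1/4 (full aunt/uncle↔niece/nephew: two paths of length 3 through the shared grandparent pair: r = 2·(1/2)^3 = 1/4).
Summing one r·B term per recipient: 4·0.5·0.421 + 2·0.5·0.372 + 4·0.25·0.188 = 1.402.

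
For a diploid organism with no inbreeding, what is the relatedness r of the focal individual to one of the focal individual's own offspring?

0.5

Each parent–offspring link contributes a factor of 1/2, and independent paths through distinct common ancestors add.
One parent–offspring link: r = (1/2)^1 = 1/2.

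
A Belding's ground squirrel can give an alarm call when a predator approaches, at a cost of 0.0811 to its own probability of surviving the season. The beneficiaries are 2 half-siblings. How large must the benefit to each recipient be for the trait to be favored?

0.1622

r to a half-sibling = 1/4 (half-sibs share one parent — one path of length 2: r = (1/2)^2 = 1/4).
Hamilton's rule with n recipients of equal r: n·r·B > C, so B > C/(n·r) = 0.0811/(2·0.25) = 0.1622.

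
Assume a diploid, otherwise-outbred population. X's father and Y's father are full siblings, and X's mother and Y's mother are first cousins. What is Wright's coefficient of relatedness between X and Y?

0.15625

With two independent routes of shared ancestry, r is the sum of the two contributions.
X and Y are related in two ways: first cousins through their fathers (r = 1/8) and second cousins through their mothers (r = 1/32).
r = 1/8 + 1/32 = 0.15625.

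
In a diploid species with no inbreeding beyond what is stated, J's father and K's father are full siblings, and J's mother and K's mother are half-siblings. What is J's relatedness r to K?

0.1875

Relatedness sums over independent paths through distinct common ancestors.
J and K are related in two ways: first cousins through their fathers (r = 1/8) and half first cousins through their mothers (r = 1/16).
r = 1/8 + 1/16 = 0.1875.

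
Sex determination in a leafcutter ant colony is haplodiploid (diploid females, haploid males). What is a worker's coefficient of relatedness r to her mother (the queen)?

0.5

One meiotic link between diploid queen and diploid daughter: r = 1/2.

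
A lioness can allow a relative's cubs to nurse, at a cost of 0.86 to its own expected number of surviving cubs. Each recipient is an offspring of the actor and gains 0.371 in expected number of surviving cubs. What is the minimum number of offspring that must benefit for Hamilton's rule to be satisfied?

r to an offspring = 1/2 (one parent–offspring link: r = (1/2)^1 = 1/2).
Hamilton's rule: n·r·B > C  ⇒  n > C/(r·B) = 0.86/(0.5·0.371) = 4.636.
The smallest integer exceeding 4.636 is 5.

5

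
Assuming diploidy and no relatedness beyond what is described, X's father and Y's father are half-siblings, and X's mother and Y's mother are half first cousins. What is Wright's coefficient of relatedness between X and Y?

Wright's path rule: contributions from independent ancestry routes add.
X and Y are related in two ways: half first cousins through their fathers (r = 1/16) and half second cousins through their mothers (r = 1/64).
r = 1/16 + 1/64 = 5/64 = 0.078125.

0.078125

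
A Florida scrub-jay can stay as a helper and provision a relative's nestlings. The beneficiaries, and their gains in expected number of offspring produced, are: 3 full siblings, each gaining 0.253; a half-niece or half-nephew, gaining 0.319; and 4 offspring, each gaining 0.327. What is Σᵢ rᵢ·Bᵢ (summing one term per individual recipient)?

1.073375

r to a full sibling = 1/2 (full sibs share both parents — two paths of length 2: r = 2·(1/2)^2 = 1/2).
r to a half-niece or half-nephew = 1/8 (half-aunt/uncle↔niece/nephew: one path of length 3: r = (1/2)^3 = 1/8).
r to an offspring = 1/2 (one parent–offspring link: r = (1/2)^1 = 1/2).
Summing one r·B term per recipient: 3·0.5·0.253 + 1·0.125·0.319 + 4·0.5·0.327 = 1.073375.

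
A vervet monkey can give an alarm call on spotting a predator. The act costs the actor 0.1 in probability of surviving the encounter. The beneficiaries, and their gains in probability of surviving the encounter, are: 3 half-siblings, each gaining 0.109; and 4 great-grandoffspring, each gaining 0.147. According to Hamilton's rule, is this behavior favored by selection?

Yes

Hamilton's rule: the trait is favored when the sum of r·B over every recipient exceeds the actor's cost C.
r to a half-sibling = 1/4 (half-sibs share one parent — one path of length 2: r = (1/2)^2 = 1/4).
r to a great-grandoffspring = 0.125 (three parent–offspring links: r = (1/2)^3 = 1/8).
Summing one r·B term per recipient: 3·0.25·0.109 + 4·0.125·0.147 = 0.15525.
0.15525 > 0.1: the indirect benefit exceeds the cost.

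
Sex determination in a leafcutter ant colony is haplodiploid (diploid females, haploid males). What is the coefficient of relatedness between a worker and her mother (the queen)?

0.5

One meiotic link between diploid queen and diploid daughter: r = 1/2.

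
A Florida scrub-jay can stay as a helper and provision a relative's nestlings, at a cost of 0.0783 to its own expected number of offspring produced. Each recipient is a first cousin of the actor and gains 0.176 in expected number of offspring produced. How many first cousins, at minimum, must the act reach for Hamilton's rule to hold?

r to a first cousin = 0.125 (first cousins share one grandparent pair — two paths of length 4: r = 2·(1/2)^4 = 1/8).
Hamilton's rule: n·r·B > C  ⇒  n > C/(r·B) = 0.0783/(0.125·0.176) = 3.559.
The smallest integer exceeding 3.559 is 4.

4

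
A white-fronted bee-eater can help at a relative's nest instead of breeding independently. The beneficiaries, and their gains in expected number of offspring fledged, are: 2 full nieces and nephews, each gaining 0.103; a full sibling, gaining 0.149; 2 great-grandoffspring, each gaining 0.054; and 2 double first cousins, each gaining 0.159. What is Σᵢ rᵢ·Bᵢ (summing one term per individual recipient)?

r to a full niece or nephew = 0.25 (full aunt/uncle↔niece/nephew: two paths of length 3 through the shared grandparent pair: r = 2·(1/2)^3 = 1/4).
r to a full sibling = 1/2 (full sibs share both parents — two paths of length 2: r = 2·(1/2)^2 = 1/2).
r to a great-grandoffspring = 0.125 (three parent–offspring links: r = (1/2)^3 = 1/8).
r to a double first cousin = 0.25 (double first cousins share both grandparent pairs — four paths of length 4: r = 4·(1/2)^4 = 1/4).
Summing one r·B term per recipient: 2·0.25·0.103 + 1·0.5·0.149 + 2·0.125·0.054 + 2·0.25·0.159 = 0.219.

0.219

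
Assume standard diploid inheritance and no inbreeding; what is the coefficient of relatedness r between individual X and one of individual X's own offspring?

Each parent–offspring link contributes a factor of 1/2, and independent paths through distinct common ancestors add.
One parent–offspring link: r = (1/2)^1 = 1/2.

0.5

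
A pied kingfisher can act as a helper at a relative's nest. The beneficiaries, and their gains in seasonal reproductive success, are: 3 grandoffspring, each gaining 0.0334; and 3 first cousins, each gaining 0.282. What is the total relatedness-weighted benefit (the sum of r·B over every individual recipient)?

0.1308

r to a grandoffspring = 1/4 (two parent–offspring links: r = (1/2)^2 = 1/4).
r to a first cousin = 1/8 (first cousins share one grandparent pair — two paths of length 4: r = 2·(1/2)^4 = 1/8).
Summing one r·B term per recipient: 3·0.25·0.0334 + 3·0.125·0.282 = 0.1308.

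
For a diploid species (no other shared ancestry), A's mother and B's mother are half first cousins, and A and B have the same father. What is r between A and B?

Relatedness sums over independent paths through distinct common ancestors.
A and B are related in two ways: half second cousins through their mothers (r = 1/64) and half-sibs through their shared father (r = 1/4).
r = 1/64 + 1/4 = 0.265625.

0.265625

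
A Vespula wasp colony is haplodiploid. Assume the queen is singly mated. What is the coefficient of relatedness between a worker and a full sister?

Haplodiploid full sisters inherit their father's entire haploid genome identically (contributing 1/2) and on average half of their mother's contribution (1/2 · 1/2 = 1/4); r = 1/2 + 1/4 = 3/4.

0.75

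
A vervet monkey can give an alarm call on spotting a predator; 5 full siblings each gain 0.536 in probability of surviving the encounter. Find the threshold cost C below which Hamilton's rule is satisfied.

r to a full sibling = 0.5 (full sibs share both parents — two paths of length 2: r = 2·(1/2)^2 = 1/2).
Hamilton's rule: n·r·B > C, so the trait is favored while C < n·r·B = 5·0.5·0.536 = 1.34.

1.34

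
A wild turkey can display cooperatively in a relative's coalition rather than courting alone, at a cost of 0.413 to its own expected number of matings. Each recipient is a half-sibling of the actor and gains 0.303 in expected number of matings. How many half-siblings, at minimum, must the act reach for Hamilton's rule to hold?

r to a half-sibling = 0.25 (half-sibs share one parent — one path of length 2: r = (1/2)^2 = 1/4).
Hamilton's rule: n·r·B > C  ⇒  n > C/(r·B) = 0.413/(0.25·0.303) = 5.452.
The smallest integer exceeding 5.452 is 6.

6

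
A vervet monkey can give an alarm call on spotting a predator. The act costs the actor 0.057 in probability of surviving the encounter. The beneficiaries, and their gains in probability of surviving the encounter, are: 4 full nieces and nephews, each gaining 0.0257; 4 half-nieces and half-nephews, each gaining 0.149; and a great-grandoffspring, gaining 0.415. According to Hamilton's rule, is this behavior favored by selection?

Yes

Hamilton's rule: the trait is favored when the sum of r·B over every recipient exceeds the actor's cost C.
r to a full niece or nephew = 0.25 (full aunt/uncle↔niece/nephew: two paths of length 3 through the shared grandparent pair: r = 2·(1/2)^3 = 1/4).
r to a half-niece or half-nephew = 1/8 (half-aunt/uncle↔niece/nephew: one path of length 3: r = (1/2)^3 = 1/8).
r to a great-grandoffspring = 1/8 (three parent–offspring links: r = (1/2)^3 = 1/8).
Summing one r·B term per recipient: 4·0.25·0.0257 + 4·0.125·0.149 + 1·0.125·0.415 = 0.152075.
0.152075 > 0.057: the indirect benefit exceeds the cost.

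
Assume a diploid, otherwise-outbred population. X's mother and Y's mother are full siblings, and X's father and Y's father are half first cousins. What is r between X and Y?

0.140625

With two independent routes of shared ancestry, r is the sum of the two contributions.
X and Y are related in two ways: first cousins through their mothers (r = 1/8) and half second cousins through their fathers (r = 1/64).
r = 1/8 + 1/64 = 0.140625.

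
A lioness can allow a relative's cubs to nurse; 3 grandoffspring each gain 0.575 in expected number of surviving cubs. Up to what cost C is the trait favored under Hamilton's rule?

r to a grandoffspring = 1/4 (two parent–offspring links: r = (1/2)^2 = 1/4).
Hamilton's rule: n·r·B > C, so the trait is favored while C < n·r·B = 3·0.25·0.575 = 0.43125.

0.43125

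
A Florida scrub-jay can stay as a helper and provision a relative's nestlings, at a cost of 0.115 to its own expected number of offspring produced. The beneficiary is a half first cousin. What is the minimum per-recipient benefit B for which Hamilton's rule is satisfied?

1.84

r to a half first cousin = 0.0625 (half first cousins share one grandparent — one path of length 4: r = (1/2)^4 = 1/16).
Hamilton's rule with n recipients of equal r: n·r·B > C, so B > C/(n·r) = 0.115/(1·0.0625) = 1.84.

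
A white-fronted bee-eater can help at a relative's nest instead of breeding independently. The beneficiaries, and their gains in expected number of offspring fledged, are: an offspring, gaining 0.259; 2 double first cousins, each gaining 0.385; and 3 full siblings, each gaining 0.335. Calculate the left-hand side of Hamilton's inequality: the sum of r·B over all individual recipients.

0.8245

r to an offspring = 0.5 (one parent–offspring link: r = (1/2)^1 = 1/2).
r to a double first cousin = 0.25 (double first cousins share both grandparent pairs — four paths of length 4: r = 4·(1/2)^4 = 1/4).
r to a full sibling = 1/2 (full sibs share both parents — two paths of length 2: r = 2·(1/2)^2 = 1/2).
Summing one r·B term per recipient: 1·0.5·0.259 + 2·0.25·0.385 + 3·0.5·0.335 = 0.8245.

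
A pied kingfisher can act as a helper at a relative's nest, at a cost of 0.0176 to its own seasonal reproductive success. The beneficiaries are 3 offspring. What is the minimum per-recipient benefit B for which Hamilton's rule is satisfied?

0.0117

r to an offspring = 1/2 (one parent–offspring link: r = (1/2)^1 = 1/2).
Hamilton's rule with n recipients of equal r: n·r·B > C, so B > C/(n·r) = 0.0176/(3·0.5) = 0.0117.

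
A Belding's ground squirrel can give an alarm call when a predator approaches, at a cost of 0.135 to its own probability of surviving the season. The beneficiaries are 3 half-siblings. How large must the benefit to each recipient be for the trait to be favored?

r to a half-sibling = 0.25 (half-sibs share one parent — one path of length 2: r = (1/2)^2 = 1/4).
Hamilton's rule with n recipients of equal r: n·r·B > C, so B > C/(n·r) = 0.135/(3·0.25) = 0.18.

0.18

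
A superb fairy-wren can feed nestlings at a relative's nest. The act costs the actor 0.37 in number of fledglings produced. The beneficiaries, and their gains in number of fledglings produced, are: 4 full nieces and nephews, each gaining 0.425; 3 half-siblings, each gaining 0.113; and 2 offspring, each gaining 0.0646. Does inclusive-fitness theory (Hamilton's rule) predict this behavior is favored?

Hamilton's rule: the trait is favored when the sum of r·B over every recipient exceeds the actor's cost C.
r to a full niece or nephew = 0.25 (full aunt/uncle↔niece/nephew: two paths of length 3 through the shared grandparent pair: r = 2·(1/2)^3 = 1/4).
r to a half-sibling = 1/4 (half-sibs share one parent — one path of length 2: r = (1/2)^2 = 1/4).
r to an offspring = 0.5 (one parent–offspring link: r = (1/2)^1 = 1/2).
Summing one r·B term per recipient: 4·0.25·0.425 + 3·0.25·0.113 + 2·0.5·0.0646 = 0.57435.
0.57435 > 0.37: the indirect benefit exceeds the cost.

Yes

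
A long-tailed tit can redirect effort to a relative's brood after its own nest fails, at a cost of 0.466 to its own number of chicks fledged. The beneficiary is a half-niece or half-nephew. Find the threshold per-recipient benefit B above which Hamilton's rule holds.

3.728

r to a half-niece or half-nephew = 0.125 (half-aunt/uncle↔niece/nephew: one path of length 3: r = (1/2)^3 = 1/8).
Hamilton's rule with n recipients of equal r: n·r·B > C, so B > C/(n·r) = 0.466/(1·0.125) = 3.728.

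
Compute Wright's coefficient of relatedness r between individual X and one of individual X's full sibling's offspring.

Each parent–offspring link contributes a factor of 1/2, and independent paths through distinct common ancestors add.
Full aunt/uncle↔niece/nephew: two paths of length 3 through the shared grandparent pair: r = 2·(1/2)^3 = 1/4.

0.25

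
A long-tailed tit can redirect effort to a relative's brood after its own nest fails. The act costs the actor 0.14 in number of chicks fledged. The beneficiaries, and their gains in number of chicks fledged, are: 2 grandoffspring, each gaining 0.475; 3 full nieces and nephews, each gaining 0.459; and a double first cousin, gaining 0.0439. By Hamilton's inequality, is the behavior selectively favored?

Hamilton's rule: the trait is favored when the sum of r·B over every recipient exceeds the actor's cost C.
r to a grandoffspring = 0.25 (two parent–offspring links: r = (1/2)^2 = 1/4).
r to a full niece or nephew = 0.25 (full aunt/uncle↔niece/nephew: two paths of length 3 through the shared grandparent pair: r = 2·(1/2)^3 = 1/4).
r to a double first cousin = 1/4 (double first cousins share both grandparent pairs — four paths of length 4: r = 4·(1/2)^4 = 1/4).
Summing one r·B term per recipient: 2·0.25·0.475 + 3·0.25·0.459 + 1·0.25·0.0439 = 0.592725.
0.592725 > 0.14: the indirect benefit exceeds the cost.

Yes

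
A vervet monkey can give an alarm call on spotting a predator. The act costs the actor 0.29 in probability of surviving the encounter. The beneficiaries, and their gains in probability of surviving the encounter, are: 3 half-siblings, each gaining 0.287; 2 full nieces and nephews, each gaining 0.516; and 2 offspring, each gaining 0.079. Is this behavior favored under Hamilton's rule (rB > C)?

Hamilton's rule: the trait is favored when the sum of r·B over every recipient exceeds the actor's cost C.
r to a half-sibling = 1/4 (half-sibs share one parent — one path of length 2: r = (1/2)^2 = 1/4).
r to a full niece or nephew = 1/4 (full aunt/uncle↔niece/nephew: two paths of length 3 through the shared grandparent pair: r = 2·(1/2)^3 = 1/4).
r to an offspring = 0.5 (one parent–offspring link: r = (1/2)^1 = 1/2).
Summing one r·B term per recipient: 3·0.25·0.287 + 2·0.25·0.516 + 2·0.5·0.079 = 0.55225.
0.55225 > 0.29: the indirect benefit exceeds the cost.

Yes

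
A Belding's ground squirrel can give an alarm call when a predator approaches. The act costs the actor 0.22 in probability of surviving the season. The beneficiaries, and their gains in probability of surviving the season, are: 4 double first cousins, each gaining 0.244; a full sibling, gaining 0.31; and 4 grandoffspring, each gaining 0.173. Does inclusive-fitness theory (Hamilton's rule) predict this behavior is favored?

Yes

Hamilton's rule: the trait is favored when the sum of r·B over every recipient exceeds the actor's cost C.
r to a double first cousin = 1/4 (double first cousins share both grandparent pairs — four paths of length 4: r = 4·(1/2)^4 = 1/4).
r to a full sibling = 0.5 (full sibs share both parents — two paths of length 2: r = 2·(1/2)^2 = 1/2).
r to a grandoffspring = 0.25 (two parent–offspring links: r = (1/2)^2 = 1/4).
Summing one r·B term per recipient: 4·0.25·0.244 + 1·0.5·0.31 + 4·0.25·0.173 = 0.572.
0.572 > 0.22: the indirect benefit exceeds the cost.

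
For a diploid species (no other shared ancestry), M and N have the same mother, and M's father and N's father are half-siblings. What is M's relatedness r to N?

0.3125

Independent pedigree routes through distinct common ancestors add.
M and N are related in two ways: half-sibs through their shared mother (r = 1/4) and half first cousins through their fathers (r = 1/16).
r = 1/4 + 1/16 = 5/16 = 0.3125.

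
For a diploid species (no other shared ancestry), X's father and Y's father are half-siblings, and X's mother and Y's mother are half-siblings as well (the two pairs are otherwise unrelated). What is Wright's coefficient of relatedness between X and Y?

0.125

With two independent routes of shared ancestry, r is the sum of the two contributions.
X and Y are related in two ways: half first cousins through their fathers (r = 1/16) and half first cousins through their mothers (r = 1/16).
r = 1/16 + 1/16 = 0.125.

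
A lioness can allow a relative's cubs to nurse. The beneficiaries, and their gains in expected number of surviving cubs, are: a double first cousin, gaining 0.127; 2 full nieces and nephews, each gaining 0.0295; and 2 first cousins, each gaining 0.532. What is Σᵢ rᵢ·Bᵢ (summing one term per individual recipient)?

r to a double first cousin = 0.25 (double first cousins share both grandparent pairs — four paths of length 4: r = 4·(1/2)^4 = 1/4).
r to a full niece or nephew = 1/4 (full aunt/uncle↔niece/nephew: two paths of length 3 through the shared grandparent pair: r = 2·(1/2)^3 = 1/4).
r to a first cousin = 0.125 (first cousins share one grandparent pair — two paths of length 4: r = 2·(1/2)^4 = 1/8).
Summing one r·B term per recipient: 1·0.25·0.127 + 2·0.25·0.0295 + 2·0.125·0.532 = 0.1795.

0.1795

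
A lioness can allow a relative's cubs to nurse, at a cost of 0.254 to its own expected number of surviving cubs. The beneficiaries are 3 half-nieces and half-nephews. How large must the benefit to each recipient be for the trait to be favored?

r to a half-niece or half-nephew = 1/8 (half-aunt/uncle↔niece/nephew: one path of length 3: r = (1/2)^3 = 1/8).
Hamilton's rule with n recipients of equal r: n·r·B > C, so B > C/(n·r) = 0.254/(3·0.125) = 0.6773.

0.6773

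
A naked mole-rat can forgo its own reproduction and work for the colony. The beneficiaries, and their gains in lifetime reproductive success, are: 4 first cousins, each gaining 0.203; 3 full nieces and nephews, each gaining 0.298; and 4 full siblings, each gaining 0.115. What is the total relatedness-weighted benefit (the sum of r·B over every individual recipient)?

r to a first cousin = 1/8 (first cousins share one grandparent pair — two paths of length 4: r = 2·(1/2)^4 = 1/8).
r to a full niece or nephew = 1/4 (full aunt/uncle↔niece/nephew: two paths of length 3 through the shared grandparent pair: r = 2·(1/2)^3 = 1/4).
r to a full sibling = 1/2 (full sibs share both parents — two paths of length 2: r = 2·(1/2)^2 = 1/2).
Summing one r·B term per recipient: 4·0.125·0.203 + 3·0.25·0.298 + 4·0.5·0.115 = 0.555.

0.555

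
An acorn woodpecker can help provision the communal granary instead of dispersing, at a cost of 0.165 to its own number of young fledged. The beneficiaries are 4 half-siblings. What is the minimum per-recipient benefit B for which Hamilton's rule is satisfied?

r to a half-sibling = 0.25 (half-sibs share one parent — one path of length 2: r = (1/2)^2 = 1/4).
Hamilton's rule with n recipients of equal r: n·r·B > C, so B > C/(n·r) = 0.165/(4·0.25) = 0.165.

0.165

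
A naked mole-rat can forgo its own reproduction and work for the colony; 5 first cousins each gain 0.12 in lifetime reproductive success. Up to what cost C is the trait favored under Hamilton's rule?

r to a first cousin = 1/8 (first cousins share one grandparent pair — two paths of length 4: r = 2·(1/2)^4 = 1/8).
Hamilton's rule: n·r·B > C, so the trait is favored while C < n·r·B = 5·0.125·0.12 = 0.075.

0.075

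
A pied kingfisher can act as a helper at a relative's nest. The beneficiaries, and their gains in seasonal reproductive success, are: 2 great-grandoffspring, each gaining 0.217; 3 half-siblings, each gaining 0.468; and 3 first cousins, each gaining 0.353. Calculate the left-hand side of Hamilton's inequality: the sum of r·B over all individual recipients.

0.537625

r to a great-grandoffspring = 1/8 (three parent–offspring links: r = (1/2)^3 = 1/8).
r to a half-sibling = 1/4 (half-sibs share one parent — one path of length 2: r = (1/2)^2 = 1/4).
r to a first cousin = 1/8 (first cousins share one grandparent pair — two paths of length 4: r = 2·(1/2)^4 = 1/8).
Summing one r·B term per recipient: 2·0.125·0.217 + 3·0.25·0.468 + 3·0.125·0.353 = 0.537625.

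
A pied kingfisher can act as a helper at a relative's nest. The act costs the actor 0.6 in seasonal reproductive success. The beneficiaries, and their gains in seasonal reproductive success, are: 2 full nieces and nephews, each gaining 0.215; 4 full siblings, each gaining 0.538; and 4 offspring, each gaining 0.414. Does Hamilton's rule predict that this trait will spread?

Yes

Hamilton's rule: the trait is favored when the sum of r·B over every recipient exceeds the actor's cost C.
r to a full niece or nephew = 0.25 (full aunt/uncle↔niece/nephew: two paths of length 3 through the shared grandparent pair: r = 2·(1/2)^3 = 1/4).
r to a full sibling = 1/2 (full sibs share both parents — two paths of length 2: r = 2·(1/2)^2 = 1/2).
r to an offspring = 1/2 (one parent–offspring link: r = (1/2)^1 = 1/2).
Summing one r·B term per recipient: 2·0.25·0.215 + 4·0.5·0.538 + 4·0.5·0.414 = 2.0115.
2.0115 > 0.6: the indirect benefit exceeds the cost.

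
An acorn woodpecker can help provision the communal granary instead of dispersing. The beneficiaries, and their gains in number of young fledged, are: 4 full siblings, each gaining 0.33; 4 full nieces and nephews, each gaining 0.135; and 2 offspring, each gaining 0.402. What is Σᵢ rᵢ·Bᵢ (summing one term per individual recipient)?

r to a full sibling = 0.5 (full sibs share both parents — two paths of length 2: r = 2·(1/2)^2 = 1/2).
r to a full niece or nephew = 0.25 (full aunt/uncle↔niece/nephew: two paths of length 3 through the shared grandparent pair: r = 2·(1/2)^3 = 1/4).
r to an offspring = 1/2 (one parent–offspring link: r = (1/2)^1 = 1/2).
Summing one r·B term per recipient: 4·0.5·0.33 + 4·0.25·0.135 + 2·0.5·0.402 = 1.197.

1.197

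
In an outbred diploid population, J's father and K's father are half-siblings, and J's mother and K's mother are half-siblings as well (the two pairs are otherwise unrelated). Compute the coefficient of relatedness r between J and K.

Independent pedigree routes through distinct common ancestors add.
J and K are related in two ways: half first cousins through their fathers (r = 1/16) and half first cousins through their mothers (r = 1/16).
r = 1/16 + 1/16 = 1/8 = 0.125.

0.125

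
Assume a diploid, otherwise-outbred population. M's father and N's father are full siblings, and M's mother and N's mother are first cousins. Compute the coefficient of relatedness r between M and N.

Wright's path rule: contributions from independent ancestry routes add.
M and N are related in two ways: first cousins through their fathers (r = 1/8) and second cousins through their mothers (r = 1/32).
r = 1/8 + 1/32 = 5/32 = 0.15625.

0.15625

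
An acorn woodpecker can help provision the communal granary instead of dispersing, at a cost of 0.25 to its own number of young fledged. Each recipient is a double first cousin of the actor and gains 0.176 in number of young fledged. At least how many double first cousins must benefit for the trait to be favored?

r to a double first cousin = 0.25 (double first cousins share both grandparent pairs — four paths of length 4: r = 4·(1/2)^4 = 1/4).
Hamilton's rule: n·r·B > C  ⇒  n > C/(r·B) = 0.25/(0.25·0.176) = 5.682.
The smallest integer exceeding 5.682 is 6.

6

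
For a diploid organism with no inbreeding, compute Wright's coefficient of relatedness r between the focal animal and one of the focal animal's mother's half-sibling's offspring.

0.0625

Each parent–offspring link contributes a factor of 1/2, and independent paths through distinct common ancestors add.
Half first cousins share one grandparent — one path of length 4: r = (1/2)^4 = 1/16.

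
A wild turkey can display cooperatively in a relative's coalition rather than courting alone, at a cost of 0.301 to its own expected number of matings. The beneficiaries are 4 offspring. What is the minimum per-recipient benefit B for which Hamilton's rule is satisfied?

r to an offspring = 1/2 (one parent–offspring link: r = (1/2)^1 = 1/2).
Hamilton's rule with n recipients of equal r: n·r·B > C, so B > C/(n·r) = 0.301/(4·0.5) = 0.1505.

0.1505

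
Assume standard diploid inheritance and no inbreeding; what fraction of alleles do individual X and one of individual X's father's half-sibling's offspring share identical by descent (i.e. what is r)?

0.0625

Each parent–offspring link contributes a factor of 1/2, and independent paths through distinct common ancestors add.
Half first cousins share one grandparent — one path of length 4: r = (1/2)^4 = 1/16.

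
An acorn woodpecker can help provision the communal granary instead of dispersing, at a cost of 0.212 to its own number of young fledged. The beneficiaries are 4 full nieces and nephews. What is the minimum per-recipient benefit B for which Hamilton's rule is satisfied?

0.212

r to a full niece or nephew = 1/4 (full aunt/uncle↔niece/nephew: two paths of length 3 through the shared grandparent pair: r = 2·(1/2)^3 = 1/4).
Hamilton's rule with n recipients of equal r: n·r·B > C, so B > C/(n·r) = 0.212/(4·0.25) = 0.212.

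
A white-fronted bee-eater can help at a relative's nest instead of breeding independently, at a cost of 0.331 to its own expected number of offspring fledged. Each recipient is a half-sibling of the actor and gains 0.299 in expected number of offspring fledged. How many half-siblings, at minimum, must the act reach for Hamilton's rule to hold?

r to a half-sibling = 0.25 (half-sibs share one parent — one path of length 2: r = (1/2)^2 = 1/4).
Hamilton's rule: n·r·B > C  ⇒  n > C/(r·B) = 0.331/(0.25·0.299) = 4.428.
The smallest integer exceeding 4.428 is 5.

5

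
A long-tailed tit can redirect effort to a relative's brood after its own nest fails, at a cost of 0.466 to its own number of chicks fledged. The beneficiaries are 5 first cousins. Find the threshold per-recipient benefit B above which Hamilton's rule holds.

r to a first cousin = 1/8 (first cousins share one grandparent pair — two paths of length 4: r = 2·(1/2)^4 = 1/8).
Hamilton's rule with n recipients of equal r: n·r·B > C, so B > C/(n·r) = 0.466/(5·0.125) = 0.7456.

0.7456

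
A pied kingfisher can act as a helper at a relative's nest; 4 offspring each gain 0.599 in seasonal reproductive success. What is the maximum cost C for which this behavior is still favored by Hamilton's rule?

1.198

r to an offspring = 1/2 (one parent–offspring link: r = (1/2)^1 = 1/2).
Hamilton's rule: n·r·B > C, so the trait is favored while C < n·r·B = 4·0.5·0.599 = 1.198.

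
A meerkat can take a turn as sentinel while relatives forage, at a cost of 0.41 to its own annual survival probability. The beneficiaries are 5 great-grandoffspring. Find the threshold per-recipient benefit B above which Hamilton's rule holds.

0.656

r to a great-grandoffspring = 0.125 (three parent–offspring links: r = (1/2)^3 = 1/8).
Hamilton's rule with n recipients of equal r: n·r·B > C, so B > C/(n·r) = 0.41/(5·0.125) = 0.656.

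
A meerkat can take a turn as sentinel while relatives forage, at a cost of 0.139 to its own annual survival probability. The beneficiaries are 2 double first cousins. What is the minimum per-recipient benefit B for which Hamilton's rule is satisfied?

0.278

r to a double first cousin = 0.25 (double first cousins share both grandparent pairs — four paths of length 4: r = 4·(1/2)^4 = 1/4).
Hamilton's rule with n recipients of equal r: n·r·B > C, so B > C/(n·r) = 0.139/(2·0.25) = 0.278.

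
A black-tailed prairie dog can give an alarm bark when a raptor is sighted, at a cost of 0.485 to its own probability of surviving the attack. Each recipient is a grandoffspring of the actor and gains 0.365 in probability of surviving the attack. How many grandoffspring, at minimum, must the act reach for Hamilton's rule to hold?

6

r to a grandoffspring = 1/4 (two parent–offspring links: r = (1/2)^2 = 1/4).
Hamilton's rule: n·r·B > C  ⇒  n > C/(r·B) = 0.485/(0.25·0.365) = 5.315.
The smallest integer exceeding 5.315 is 6.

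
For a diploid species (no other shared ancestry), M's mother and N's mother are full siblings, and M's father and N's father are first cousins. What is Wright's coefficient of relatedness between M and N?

0.15625

Wright's path rule: contributions from independent ancestry routes add.
M and N are related in two ways: first cousins through their mothers (r = 1/8) and second cousins through their fathers (r = 1/32).
r = 1/8 + 1/32 = 5/32 = 0.15625.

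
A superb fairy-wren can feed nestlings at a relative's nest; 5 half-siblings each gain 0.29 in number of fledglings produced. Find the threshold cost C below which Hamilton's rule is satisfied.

0.3625

r to a half-sibling = 1/4 (half-sibs share one parent — one path of length 2: r = (1/2)^2 = 1/4).
Hamilton's rule: n·r·B > C, so the trait is favored while C < n·r·B = 5·0.25·0.29 = 0.3625.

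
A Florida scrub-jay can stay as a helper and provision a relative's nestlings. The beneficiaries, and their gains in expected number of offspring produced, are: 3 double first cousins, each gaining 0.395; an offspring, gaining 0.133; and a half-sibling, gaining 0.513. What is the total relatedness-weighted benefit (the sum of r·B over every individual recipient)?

r to a double first cousin = 1/4 (double first cousins share both grandparent pairs — four paths of length 4: r = 4·(1/2)^4 = 1/4).
r to an offspring = 0.5 (one parent–offspring link: r = (1/2)^1 = 1/2).
r to a half-sibling = 1/4 (half-sibs share one parent — one path of length 2: r = (1/2)^2 = 1/4).
Summing one r·B term per recipient: 3·0.25·0.395 + 1·0.5·0.133 + 1·0.25·0.513 = 0.491.

0.491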